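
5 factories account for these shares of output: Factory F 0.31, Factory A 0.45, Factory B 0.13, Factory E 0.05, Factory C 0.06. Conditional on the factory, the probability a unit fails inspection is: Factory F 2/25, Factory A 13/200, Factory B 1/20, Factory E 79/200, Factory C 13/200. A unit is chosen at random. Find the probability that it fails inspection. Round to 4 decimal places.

0.0842

Compute prior × likelihood for every hypothesis:
  Factory F: 0.31 × 0.08 = 0.0248
  Factory A: 0.45 × 0.065 = 0.02925
  Factory B: 0.13 × 0.05 = 0.0065
  Factory E: 0.05 × 0.395 = 0.01975
  Factory C: 0.06 × 0.065 = 0.0039
P(nonconforming) = 0.0248 + 0.02925 + 0.0065 + 0.01975 + 0.0039 = 0.0842 → 0.0842.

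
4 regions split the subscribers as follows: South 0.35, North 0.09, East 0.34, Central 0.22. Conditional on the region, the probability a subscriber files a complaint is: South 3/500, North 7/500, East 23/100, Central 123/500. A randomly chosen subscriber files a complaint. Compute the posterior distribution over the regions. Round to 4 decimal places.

By Bayes' rule, posterior ∝ prior × likelihood:
  South: 0.35 × 0.006 = 0.0021
  North: 0.09 × 0.014 = 0.00126
  East: 0.34 × 0.23 = 0.0782
  Central: 0.22 × 0.246 = 0.05412
Total = 0.13568.
P(South | complaint) = 0.0021/0.13568 ≈ 0.0155
P(North | complaint) = 0.00126/0.13568 ≈ 0.0093
P(East | complaint) = 0.0782/0.13568 ≈ 0.5764
P(Central | complaint) = 0.05412/0.13568 ≈ 0.3989
(Check: 0.0155+0.0093+0.5764+0.3989 = 1.0001.)

South 0.0155, North 0.0093, East 0.5764, Central 0.3989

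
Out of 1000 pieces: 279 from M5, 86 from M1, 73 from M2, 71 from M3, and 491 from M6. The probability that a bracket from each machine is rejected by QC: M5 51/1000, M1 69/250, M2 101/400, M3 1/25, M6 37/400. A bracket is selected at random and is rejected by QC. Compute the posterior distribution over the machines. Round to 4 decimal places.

M5 0.1360, M1 0.2268, M2 0.1761, M3 0.0271, M6 0.4340

Compute prior × likelihood for every hypothesis:
  M5: 0.279 × 0.051 = 0.014229
  M1: 0.086 × 0.276 = 0.023736
  M2: 0.073 × 0.2525 = 0.0184325
  M3: 0.071 × 0.04 = 0.00284
  M6: 0.491 × 0.0925 = 0.0454175
Total = 0.104655.
P(M5 | rejected) = 0.014229/0.104655 ≈ 0.1360
P(M1 | rejected) = 0.023736/0.104655 ≈ 0.2268
P(M2 | rejected) = 0.0184325/0.104655 ≈ 0.1761
P(M3 | rejected) = 0.00284/0.104655 ≈ 0.0271
P(M6 | rejected) = 0.0454175/0.104655 ≈ 0.4340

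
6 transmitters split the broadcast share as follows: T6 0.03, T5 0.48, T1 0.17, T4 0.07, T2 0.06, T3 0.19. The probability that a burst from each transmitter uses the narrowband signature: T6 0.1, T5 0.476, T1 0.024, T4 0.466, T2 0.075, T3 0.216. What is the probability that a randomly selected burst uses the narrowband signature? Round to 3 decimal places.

By Bayes' rule, posterior ∝ prior × likelihood:
  T6: 0.03 × 0.1 = 0.003
  T5: 0.48 × 0.476 = 0.22848
  T1: 0.17 × 0.024 = 0.00408
  T4: 0.07 × 0.466 = 0.03262
  T2: 0.06 × 0.075 = 0.0045
  T3: 0.19 × 0.216 = 0.04104
P(narrowband) = 0.003 + 0.22848 + 0.00408 + 0.03262 + 0.0045 + 0.04104 = 0.31372 → 0.314.

0.314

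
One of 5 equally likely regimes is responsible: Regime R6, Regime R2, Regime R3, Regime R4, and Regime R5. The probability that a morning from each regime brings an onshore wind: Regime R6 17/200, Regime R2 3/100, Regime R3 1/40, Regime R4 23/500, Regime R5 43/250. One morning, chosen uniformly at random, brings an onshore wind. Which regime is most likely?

With a uniform prior (1/5 each), posterior ∝ likelihood:
  Regime R6: 0.085
  Regime R2: 0.03
  Regime R3: 0.025
  Regime R4: 0.046
  Regime R5: 0.172
Total = 0.358.
Largest term belongs to Regime R5, so Regime R5 is most probable.

Regime R5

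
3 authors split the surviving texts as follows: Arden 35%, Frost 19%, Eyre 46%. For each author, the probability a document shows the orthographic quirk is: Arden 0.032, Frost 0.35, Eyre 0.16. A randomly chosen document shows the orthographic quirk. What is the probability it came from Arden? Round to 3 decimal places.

0.074

Unnormalized posteriors (prior × likelihood):
  Arden: 0.35 × 0.032 = 0.0112
  Frost: 0.19 × 0.35 = 0.0665
  Eyre: 0.46 × 0.16 = 0.0736
Sum = 0.1513.
P(Arden | evidence) = 0.0112 / 0.1513 ≈ 0.074.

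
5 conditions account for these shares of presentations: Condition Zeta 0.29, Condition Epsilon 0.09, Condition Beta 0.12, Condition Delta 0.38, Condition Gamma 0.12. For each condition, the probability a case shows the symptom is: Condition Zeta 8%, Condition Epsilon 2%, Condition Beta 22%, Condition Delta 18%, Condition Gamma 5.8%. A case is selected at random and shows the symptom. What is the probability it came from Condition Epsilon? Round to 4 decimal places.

Prior × likelihood for each hypothesis:
  Condition Zeta: 0.29 × 0.08 = 0.0232
  Condition Epsilon: 0.09 × 0.02 = 0.0018
  Condition Beta: 0.12 × 0.22 = 0.0264
  Condition Delta: 0.38 × 0.18 = 0.0684
  Condition Gamma: 0.12 × 0.058 = 0.00696
Total = 0.12676.
P(Condition Epsilon | evidence) = 0.0018 / 0.12676 ≈ 0.0142.

0.0142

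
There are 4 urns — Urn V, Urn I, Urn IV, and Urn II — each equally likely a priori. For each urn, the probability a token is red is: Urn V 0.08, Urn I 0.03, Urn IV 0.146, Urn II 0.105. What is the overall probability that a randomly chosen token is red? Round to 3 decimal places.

Since the prior is uniform, the posterior is proportional to the likelihood:
  Urn V: 0.08
  Urn I: 0.03
  Urn IV: 0.146
  Urn II: 0.105
P(red) = (1/4) × (0.08 + 0.03 + 0.146 + 0.105) = 0.361/4 ≈ 0.090.

0.090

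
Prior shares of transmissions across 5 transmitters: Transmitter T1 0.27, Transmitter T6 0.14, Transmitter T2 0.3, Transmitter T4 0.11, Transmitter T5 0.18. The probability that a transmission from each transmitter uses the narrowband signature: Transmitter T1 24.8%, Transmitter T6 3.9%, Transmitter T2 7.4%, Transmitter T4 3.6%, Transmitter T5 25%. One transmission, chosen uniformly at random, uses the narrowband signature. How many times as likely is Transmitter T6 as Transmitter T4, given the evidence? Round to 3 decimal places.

1.379

By Bayes' rule, posterior ∝ prior × likelihood:
  Transmitter T1: 0.27 × 0.248 = 0.06696
  Transmitter T6: 0.14 × 0.039 = 0.00546
  Transmitter T2: 0.3 × 0.074 = 0.0222
  Transmitter T4: 0.11 × 0.036 = 0.00396
  Transmitter T5: 0.18 × 0.25 = 0.045
Sum = 0.14358.
The ratio is 0.00546 / 0.00396 (the normalizer cancels) = 1.379.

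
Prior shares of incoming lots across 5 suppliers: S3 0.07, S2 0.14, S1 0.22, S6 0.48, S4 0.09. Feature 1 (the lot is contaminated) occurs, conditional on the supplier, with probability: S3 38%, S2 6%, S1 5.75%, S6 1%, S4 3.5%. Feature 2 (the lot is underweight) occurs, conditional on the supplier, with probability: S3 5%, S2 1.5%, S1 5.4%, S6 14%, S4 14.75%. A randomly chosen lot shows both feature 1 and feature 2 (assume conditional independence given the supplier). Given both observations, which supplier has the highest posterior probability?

S3

Unnormalized posteriors (prior × likelihood):
  S3: 0.07 × 0.38 × 0.05 = 0.00133
  S2: 0.14 × 0.06 × 0.015 = 0.000126
  S1: 0.22 × 0.0575 × 0.054 = 0.0006831
  S6: 0.48 × 0.01 × 0.14 = 0.000672
  S4: 0.09 × 0.035 × 0.1475 = 0.000464625
Sum = 0.003275725.
Largest term belongs to S3, so S3 is most probable.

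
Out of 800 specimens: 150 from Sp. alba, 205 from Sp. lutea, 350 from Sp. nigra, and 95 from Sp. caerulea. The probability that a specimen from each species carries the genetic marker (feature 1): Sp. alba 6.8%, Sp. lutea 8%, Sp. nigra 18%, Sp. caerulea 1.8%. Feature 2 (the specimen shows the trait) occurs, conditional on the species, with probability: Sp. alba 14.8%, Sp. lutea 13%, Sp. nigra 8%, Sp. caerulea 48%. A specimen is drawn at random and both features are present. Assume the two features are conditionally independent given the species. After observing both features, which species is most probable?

Sp. nigra

Unnormalized posteriors (prior × likelihood):
  Sp. alba: 0.1875 × 0.068 × 0.148 = 0.001887
  Sp. lutea: 0.25625 × 0.08 × 0.13 = 0.002665
  Sp. nigra: 0.4375 × 0.18 × 0.08 = 0.0063
  Sp. caerulea: 0.11875 × 0.018 × 0.48 = 0.001026
Normalizing constant = 0.011878.
Largest term belongs to Sp. nigra, so Sp. nigra is most probable.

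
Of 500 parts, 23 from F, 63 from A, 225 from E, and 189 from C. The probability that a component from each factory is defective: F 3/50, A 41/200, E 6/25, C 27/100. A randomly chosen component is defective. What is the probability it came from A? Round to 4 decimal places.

0.1082

By Bayes' rule, posterior ∝ prior × likelihood:
  F: 0.046 × 0.06 = 0.00276
  A: 0.126 × 0.205 = 0.02583
  E: 0.45 × 0.24 = 0.108
  C: 0.378 × 0.27 = 0.10206
Total = 0.23865.
P(A | evidence) = 0.02583 / 0.23865 ≈ 0.1082.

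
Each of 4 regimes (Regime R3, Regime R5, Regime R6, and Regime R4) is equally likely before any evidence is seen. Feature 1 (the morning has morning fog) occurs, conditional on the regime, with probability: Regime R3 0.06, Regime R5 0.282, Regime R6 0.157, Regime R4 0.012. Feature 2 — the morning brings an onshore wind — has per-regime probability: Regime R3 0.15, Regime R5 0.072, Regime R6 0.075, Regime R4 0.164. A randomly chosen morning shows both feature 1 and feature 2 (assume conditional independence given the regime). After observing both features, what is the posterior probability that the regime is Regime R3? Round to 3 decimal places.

0.209

Since the prior is uniform, the posterior is proportional to the likelihood:
  Regime R3: 0.06 × 0.15 = 0.009
  Regime R5: 0.282 × 0.072 = 0.020304
  Regime R6: 0.157 × 0.075 = 0.011775
  Regime R4: 0.012 × 0.164 = 0.001968
Sum = 0.043047.
P(Regime R3 | evidence) = 0.009 / 0.043047 ≈ 0.209.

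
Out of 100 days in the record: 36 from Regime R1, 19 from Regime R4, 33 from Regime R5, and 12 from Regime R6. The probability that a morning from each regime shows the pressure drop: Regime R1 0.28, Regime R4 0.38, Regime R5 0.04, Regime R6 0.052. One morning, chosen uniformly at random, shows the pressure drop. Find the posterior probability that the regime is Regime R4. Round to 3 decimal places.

Prior × likelihood for each hypothesis:
  Regime R1: 0.36 × 0.28 = 0.1008
  Regime R4: 0.19 × 0.38 = 0.0722
  Regime R5: 0.33 × 0.04 = 0.0132
  Regime R6: 0.12 × 0.052 = 0.00624
Sum = 0.19244.
P(Regime R4 | evidence) = 0.0722 / 0.19244 ≈ 0.375.

0.375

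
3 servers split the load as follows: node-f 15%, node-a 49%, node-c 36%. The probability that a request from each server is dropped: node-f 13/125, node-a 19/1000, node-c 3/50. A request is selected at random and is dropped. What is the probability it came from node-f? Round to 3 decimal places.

Unnormalized posteriors (prior × likelihood):
  node-f: 0.15 × 0.104 = 0.0156
  node-a: 0.49 × 0.019 = 0.00931
  node-c: 0.36 × 0.06 = 0.0216
Normalizing constant = 0.04651.
P(node-f | evidence) = 0.0156 / 0.04651 ≈ 0.335.

0.335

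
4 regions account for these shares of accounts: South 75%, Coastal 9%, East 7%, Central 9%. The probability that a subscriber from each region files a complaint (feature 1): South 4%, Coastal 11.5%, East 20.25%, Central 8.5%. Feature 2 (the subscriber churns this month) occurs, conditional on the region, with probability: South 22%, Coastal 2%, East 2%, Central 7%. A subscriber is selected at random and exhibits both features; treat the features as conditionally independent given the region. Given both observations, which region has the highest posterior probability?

Compute prior × likelihood for every hypothesis:
  South: 0.75 × 0.04 × 0.22 = 0.0066
  Coastal: 0.09 × 0.115 × 0.02 = 0.000207
  East: 0.07 × 0.2025 × 0.02 = 0.0002835
  Central: 0.09 × 0.085 × 0.07 = 0.0005355
Total = 0.007626.
Largest term belongs to South, so South is most probable.

South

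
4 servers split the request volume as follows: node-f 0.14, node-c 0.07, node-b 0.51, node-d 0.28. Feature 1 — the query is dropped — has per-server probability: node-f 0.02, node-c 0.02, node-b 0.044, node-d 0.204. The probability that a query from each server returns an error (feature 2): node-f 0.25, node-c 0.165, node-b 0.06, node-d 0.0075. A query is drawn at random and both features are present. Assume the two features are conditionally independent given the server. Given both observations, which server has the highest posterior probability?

By Bayes' rule, posterior ∝ prior × likelihood:
  node-f: 0.14 × 0.02 × 0.25 = 0.0007
  node-c: 0.07 × 0.02 × 0.165 = 0.000231
  node-b: 0.51 × 0.044 × 0.06 = 0.0013464
  node-d: 0.28 × 0.204 × 0.0075 = 0.0004284
Sum = 0.0027058.
Largest term belongs to node-b, so node-b is most probable.

node-b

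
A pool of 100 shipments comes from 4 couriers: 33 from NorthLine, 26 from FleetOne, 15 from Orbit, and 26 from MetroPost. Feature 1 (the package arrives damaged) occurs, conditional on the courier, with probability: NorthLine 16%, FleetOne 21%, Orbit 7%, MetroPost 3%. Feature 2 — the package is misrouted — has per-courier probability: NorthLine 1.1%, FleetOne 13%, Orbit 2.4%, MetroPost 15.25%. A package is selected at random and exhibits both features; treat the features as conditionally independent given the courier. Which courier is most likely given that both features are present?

FleetOne

Prior × likelihood for each hypothesis:
  NorthLine: 0.33 × 0.16 × 0.011 = 0.0005808
  FleetOne: 0.26 × 0.21 × 0.13 = 0.007098
  Orbit: 0.15 × 0.07 × 0.024 = 0.000252
  MetroPost: 0.26 × 0.03 × 0.1525 = 0.0011895
Total = 0.0091203.
Largest term belongs to FleetOne, so FleetOne is most probable.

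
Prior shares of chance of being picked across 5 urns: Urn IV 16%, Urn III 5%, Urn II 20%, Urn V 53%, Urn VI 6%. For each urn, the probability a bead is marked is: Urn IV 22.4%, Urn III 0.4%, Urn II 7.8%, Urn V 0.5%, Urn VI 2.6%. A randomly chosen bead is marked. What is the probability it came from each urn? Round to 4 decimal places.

Urn IV 0.6417, Urn III 0.0036, Urn II 0.2793, Urn V 0.0474, Urn VI 0.0279

Compute prior × likelihood for every hypothesis:
  Urn IV: 0.16 × 0.224 = 0.03584
  Urn III: 0.05 × 0.004 = 0.0002
  Urn II: 0.2 × 0.078 = 0.0156
  Urn V: 0.53 × 0.005 = 0.00265
  Urn VI: 0.06 × 0.026 = 0.00156
Normalizing constant = 0.05585.
P(Urn IV | marked) = 0.03584/0.05585 ≈ 0.6417
P(Urn III | marked) = 0.0002/0.05585 ≈ 0.0036
P(Urn II | marked) = 0.0156/0.05585 ≈ 0.2793
P(Urn V | marked) = 0.00265/0.05585 ≈ 0.0474
P(Urn VI | marked) = 0.00156/0.05585 ≈ 0.0279
(Check: 0.6417+0.0036+0.2793+0.0474+0.0279 = 0.9999.)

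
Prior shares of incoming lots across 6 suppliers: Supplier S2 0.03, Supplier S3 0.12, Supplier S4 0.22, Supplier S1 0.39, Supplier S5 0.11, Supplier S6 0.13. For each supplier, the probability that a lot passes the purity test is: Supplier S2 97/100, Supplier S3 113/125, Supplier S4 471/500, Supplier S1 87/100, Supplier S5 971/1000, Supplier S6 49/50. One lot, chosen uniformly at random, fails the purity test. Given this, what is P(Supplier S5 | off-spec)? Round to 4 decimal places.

0.0391

Taking complements, P(off-spec | each) = Supplier S2 0.03, Supplier S3 0.096, Supplier S4 0.058, Supplier S1 0.13, Supplier S5 0.029, Supplier S6 0.02.
Compute prior × likelihood for every hypothesis:
  Supplier S2: 0.03 × 0.03 = 0.0009
  Supplier S3: 0.12 × 0.096 = 0.01152
  Supplier S4: 0.22 × 0.058 = 0.01276
  Supplier S1: 0.39 × 0.13 = 0.0507
  Supplier S5: 0.11 × 0.029 = 0.00319
  Supplier S6: 0.13 × 0.02 = 0.0026
Normalizing constant = 0.08167.
P(Supplier S5 | evidence) = 0.00319 / 0.08167 ≈ 0.0391.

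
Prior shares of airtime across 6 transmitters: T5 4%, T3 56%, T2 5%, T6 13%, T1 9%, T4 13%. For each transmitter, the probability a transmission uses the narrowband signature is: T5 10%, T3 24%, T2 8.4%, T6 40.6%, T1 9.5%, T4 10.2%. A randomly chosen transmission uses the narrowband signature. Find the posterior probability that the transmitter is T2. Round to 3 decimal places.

By Bayes' rule, posterior ∝ prior × likelihood:
  T5: 0.04 × 0.1 = 0.004
  T3: 0.56 × 0.24 = 0.1344
  T2: 0.05 × 0.084 = 0.0042
  T6: 0.13 × 0.406 = 0.05278
  T1: 0.09 × 0.095 = 0.00855
  T4: 0.13 × 0.102 = 0.01326
Normalizing constant = 0.21719.
P(T2 | evidence) = 0.0042 / 0.21719 ≈ 0.019.

0.019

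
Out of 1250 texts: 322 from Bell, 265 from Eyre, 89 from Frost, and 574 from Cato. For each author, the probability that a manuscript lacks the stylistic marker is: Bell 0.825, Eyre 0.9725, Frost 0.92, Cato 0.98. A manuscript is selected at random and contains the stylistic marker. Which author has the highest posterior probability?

Taking complements, P(marker | each) = Bell 0.175, Eyre 0.0275, Frost 0.08, Cato 0.02.
Prior × likelihood for each hypothesis:
  Bell: 0.2576 × 0.175 = 0.04508
  Eyre: 0.212 × 0.0275 = 0.00583
  Frost: 0.0712 × 0.08 = 0.005696
  Cato: 0.4592 × 0.02 = 0.009184
Normalizing constant = 0.06579.
Largest term belongs to Bell, so Bell is most probable.

Bell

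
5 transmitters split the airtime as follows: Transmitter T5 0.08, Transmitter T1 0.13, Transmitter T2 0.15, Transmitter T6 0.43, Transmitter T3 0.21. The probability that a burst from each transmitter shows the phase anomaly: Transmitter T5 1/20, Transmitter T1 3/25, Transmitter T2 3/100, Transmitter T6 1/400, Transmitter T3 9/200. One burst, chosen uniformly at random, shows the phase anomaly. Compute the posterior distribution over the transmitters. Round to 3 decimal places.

Transmitter T5 0.116, Transmitter T1 0.451, Transmitter T2 0.130, Transmitter T6 0.031, Transmitter T3 0.273

Prior × likelihood for each hypothesis:
  Transmitter T5: 0.08 × 0.05 = 0.004
  Transmitter T1: 0.13 × 0.12 = 0.0156
  Transmitter T2: 0.15 × 0.03 = 0.0045
  Transmitter T6: 0.43 × 0.0025 = 0.001075
  Transmitter T3: 0.21 × 0.045 = 0.00945
Sum = 0.034625.
P(Transmitter T5 | anomaly) = 0.004/0.034625 ≈ 0.116
P(Transmitter T1 | anomaly) = 0.0156/0.034625 ≈ 0.451
P(Transmitter T2 | anomaly) = 0.0045/0.034625 ≈ 0.130
P(Transmitter T6 | anomaly) = 0.001075/0.034625 ≈ 0.031
P(Transmitter T3 | anomaly) = 0.00945/0.034625 ≈ 0.273
(Check: 0.116+0.451+0.130+0.031+0.273 = 1.001.)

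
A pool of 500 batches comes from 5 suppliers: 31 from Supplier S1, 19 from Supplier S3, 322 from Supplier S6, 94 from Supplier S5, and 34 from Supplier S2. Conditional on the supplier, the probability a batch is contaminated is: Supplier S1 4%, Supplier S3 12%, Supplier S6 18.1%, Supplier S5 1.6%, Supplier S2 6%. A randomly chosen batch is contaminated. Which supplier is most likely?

Supplier S6

Prior × likelihood for each hypothesis:
  Supplier S1: 0.062 × 0.04 = 0.00248
  Supplier S3: 0.038 × 0.12 = 0.00456
  Supplier S6: 0.644 × 0.181 = 0.116564
  Supplier S5: 0.188 × 0.016 = 0.003008
  Supplier S2: 0.068 × 0.06 = 0.00408
Sum = 0.130692.
Largest term belongs to Supplier S6, so Supplier S6 is most probable.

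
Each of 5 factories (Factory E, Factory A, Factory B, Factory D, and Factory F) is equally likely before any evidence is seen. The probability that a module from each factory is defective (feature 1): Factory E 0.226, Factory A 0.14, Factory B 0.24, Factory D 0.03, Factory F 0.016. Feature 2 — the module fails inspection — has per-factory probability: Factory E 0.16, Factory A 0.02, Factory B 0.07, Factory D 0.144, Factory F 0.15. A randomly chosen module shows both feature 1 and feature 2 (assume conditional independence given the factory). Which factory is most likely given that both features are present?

With a uniform prior (1/5 each), posterior ∝ likelihood:
  Factory E: 0.226 × 0.16 = 0.03616
  Factory A: 0.14 × 0.02 = 0.0028
  Factory B: 0.24 × 0.07 = 0.0168
  Factory D: 0.03 × 0.144 = 0.00432
  Factory F: 0.016 × 0.15 = 0.0024
Sum = 0.06248.
Largest term belongs to Factory E, so Factory E is most probable.

Factory E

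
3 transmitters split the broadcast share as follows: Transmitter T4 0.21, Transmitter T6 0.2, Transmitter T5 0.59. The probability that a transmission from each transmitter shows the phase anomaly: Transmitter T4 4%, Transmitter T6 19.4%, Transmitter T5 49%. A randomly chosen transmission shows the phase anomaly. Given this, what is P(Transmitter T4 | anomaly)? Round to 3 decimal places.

Prior × likelihood for each hypothesis:
  Transmitter T4: 0.21 × 0.04 = 0.0084
  Transmitter T6: 0.2 × 0.194 = 0.0388
  Transmitter T5: 0.59 × 0.49 = 0.2891
Sum = 0.3363.
P(Transmitter T4 | evidence) = 0.0084 / 0.3363 ≈ 0.025.

0.025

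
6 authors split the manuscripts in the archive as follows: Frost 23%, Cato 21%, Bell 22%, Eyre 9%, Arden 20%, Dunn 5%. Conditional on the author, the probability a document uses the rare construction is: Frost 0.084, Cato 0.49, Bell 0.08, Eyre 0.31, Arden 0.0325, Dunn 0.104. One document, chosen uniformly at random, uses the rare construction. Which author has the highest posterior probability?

Unnormalized posteriors (prior × likelihood):
  Frost: 0.23 × 0.084 = 0.01932
  Cato: 0.21 × 0.49 = 0.1029
  Bell: 0.22 × 0.08 = 0.0176
  Eyre: 0.09 × 0.31 = 0.0279
  Arden: 0.2 × 0.0325 = 0.0065
  Dunn: 0.05 × 0.104 = 0.0052
Total = 0.17942.
Largest term belongs to Cato, so Cato is most probable.

Cato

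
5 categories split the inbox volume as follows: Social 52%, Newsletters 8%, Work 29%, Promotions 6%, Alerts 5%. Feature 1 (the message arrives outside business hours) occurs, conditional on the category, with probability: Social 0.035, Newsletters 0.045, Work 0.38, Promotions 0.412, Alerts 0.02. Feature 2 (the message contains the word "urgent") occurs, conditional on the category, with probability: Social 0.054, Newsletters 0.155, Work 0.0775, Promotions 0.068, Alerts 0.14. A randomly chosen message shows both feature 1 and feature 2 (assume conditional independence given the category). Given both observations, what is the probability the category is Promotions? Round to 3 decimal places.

0.141

Compute prior × likelihood for every hypothesis:
  Social: 0.52 × 0.035 × 0.054 = 0.0009828
  Newsletters: 0.08 × 0.045 × 0.155 = 0.000558
  Work: 0.29 × 0.38 × 0.0775 = 0.0085405
  Promotions: 0.06 × 0.412 × 0.068 = 0.00168096
  Alerts: 0.05 × 0.02 × 0.14 = 0.00014
Total = 0.01190226.
P(Promotions | evidence) = 0.00168096 / 0.01190226 ≈ 0.141.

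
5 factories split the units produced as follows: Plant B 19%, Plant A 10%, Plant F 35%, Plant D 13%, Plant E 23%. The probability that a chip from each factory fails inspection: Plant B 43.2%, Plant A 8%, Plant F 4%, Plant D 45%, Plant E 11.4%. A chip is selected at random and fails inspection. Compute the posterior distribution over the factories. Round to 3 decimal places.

Plant B 0.435, Plant A 0.042, Plant F 0.074, Plant D 0.310, Plant E 0.139

Prior × likelihood for each hypothesis:
  Plant B: 0.19 × 0.432 = 0.08208
  Plant A: 0.1 × 0.08 = 0.008
  Plant F: 0.35 × 0.04 = 0.014
  Plant D: 0.13 × 0.45 = 0.0585
  Plant E: 0.23 × 0.114 = 0.02622
Total = 0.1888.
P(Plant B | nonconforming) = 0.08208/0.1888 ≈ 0.435
P(Plant A | nonconforming) = 0.008/0.1888 ≈ 0.042
P(Plant F | nonconforming) = 0.014/0.1888 ≈ 0.074
P(Plant D | nonconforming) = 0.0585/0.1888 ≈ 0.310
P(Plant E | nonconforming) = 0.02622/0.1888 ≈ 0.139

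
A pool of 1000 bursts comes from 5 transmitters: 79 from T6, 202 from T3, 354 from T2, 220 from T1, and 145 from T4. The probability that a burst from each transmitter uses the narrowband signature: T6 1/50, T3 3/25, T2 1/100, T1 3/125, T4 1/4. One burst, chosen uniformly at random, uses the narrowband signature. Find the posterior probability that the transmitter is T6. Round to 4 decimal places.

0.0223

Compute prior × likelihood for every hypothesis:
  T6: 0.079 × 0.02 = 0.00158
  T3: 0.202 × 0.12 = 0.02424
  T2: 0.354 × 0.01 = 0.00354
  T1: 0.22 × 0.024 = 0.00528
  T4: 0.145 × 0.25 = 0.03625
Total = 0.07089.
P(T6 | evidence) = 0.00158 / 0.07089 ≈ 0.0223.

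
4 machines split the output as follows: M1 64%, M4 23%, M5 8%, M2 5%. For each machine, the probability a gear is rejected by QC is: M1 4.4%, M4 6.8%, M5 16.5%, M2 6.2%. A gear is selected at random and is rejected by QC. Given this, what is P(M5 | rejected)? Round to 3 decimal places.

0.220

Prior × likelihood for each hypothesis:
  M1: 0.64 × 0.044 = 0.02816
  M4: 0.23 × 0.068 = 0.01564
  M5: 0.08 × 0.165 = 0.0132
  M2: 0.05 × 0.062 = 0.0031
Sum = 0.0601.
P(M5 | evidence) = 0.0132 / 0.0601 ≈ 0.220.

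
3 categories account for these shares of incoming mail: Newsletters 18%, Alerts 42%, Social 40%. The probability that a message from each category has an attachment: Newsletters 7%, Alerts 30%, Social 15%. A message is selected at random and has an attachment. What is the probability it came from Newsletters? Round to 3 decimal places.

0.063

Compute prior × likelihood for every hypothesis:
  Newsletters: 0.18 × 0.07 = 0.0126
  Alerts: 0.42 × 0.3 = 0.126
  Social: 0.4 × 0.15 = 0.06
Normalizing constant = 0.1986.
P(Newsletters | evidence) = 0.0126 / 0.1986 ≈ 0.063.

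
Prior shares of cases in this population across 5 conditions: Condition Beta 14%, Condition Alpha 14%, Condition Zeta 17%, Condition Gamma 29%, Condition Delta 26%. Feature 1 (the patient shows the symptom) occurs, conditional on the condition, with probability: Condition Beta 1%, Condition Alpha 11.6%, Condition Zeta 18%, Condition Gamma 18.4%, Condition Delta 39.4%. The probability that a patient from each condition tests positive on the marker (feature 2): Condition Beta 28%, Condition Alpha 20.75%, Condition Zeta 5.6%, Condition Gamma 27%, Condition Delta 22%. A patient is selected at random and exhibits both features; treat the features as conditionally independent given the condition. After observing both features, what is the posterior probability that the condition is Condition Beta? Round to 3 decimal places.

0.009

Unnormalized posteriors (prior × likelihood):
  Condition Beta: 0.14 × 0.01 × 0.28 = 0.000392
  Condition Alpha: 0.14 × 0.116 × 0.2075 = 0.0033698
  Condition Zeta: 0.17 × 0.18 × 0.056 = 0.0017136
  Condition Gamma: 0.29 × 0.184 × 0.27 = 0.0144072
  Condition Delta: 0.26 × 0.394 × 0.22 = 0.0225368
Total = 0.0424194.
P(Condition Beta | evidence) = 0.000392 / 0.0424194 ≈ 0.009.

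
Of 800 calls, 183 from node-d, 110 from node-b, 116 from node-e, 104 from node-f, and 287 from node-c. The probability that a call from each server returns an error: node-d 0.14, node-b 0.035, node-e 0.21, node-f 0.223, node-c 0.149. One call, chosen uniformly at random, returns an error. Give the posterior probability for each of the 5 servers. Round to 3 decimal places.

Compute prior × likelihood for every hypothesis:
  node-d: 0.22875 × 0.14 = 0.032025
  node-b: 0.1375 × 0.035 = 0.0048125
  node-e: 0.145 × 0.21 = 0.03045
  node-f: 0.13 × 0.223 = 0.02899
  node-c: 0.35875 × 0.149 = 0.05345375
Total = 0.14973125.
P(node-d | error) = 0.032025/0.14973125 ≈ 0.214
P(node-b | error) = 0.0048125/0.14973125 ≈ 0.032
P(node-e | error) = 0.03045/0.14973125 ≈ 0.203
P(node-f | error) = 0.02899/0.14973125 ≈ 0.194
P(node-c | error) = 0.05345375/0.14973125 ≈ 0.357

node-d 0.214, node-b 0.032, node-e 0.203, node-f 0.194, node-c 0.357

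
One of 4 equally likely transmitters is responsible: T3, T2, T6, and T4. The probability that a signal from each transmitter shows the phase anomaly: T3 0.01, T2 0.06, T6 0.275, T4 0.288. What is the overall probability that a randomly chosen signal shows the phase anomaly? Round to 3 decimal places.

Since the prior is uniform, the posterior is proportional to the likelihood:
  T3: 0.01
  T2: 0.06
  T6: 0.275
  T4: 0.288
P(anomaly) = (1/4) × (0.01 + 0.06 + 0.275 + 0.288) = 0.633/4 ≈ 0.158.

0.158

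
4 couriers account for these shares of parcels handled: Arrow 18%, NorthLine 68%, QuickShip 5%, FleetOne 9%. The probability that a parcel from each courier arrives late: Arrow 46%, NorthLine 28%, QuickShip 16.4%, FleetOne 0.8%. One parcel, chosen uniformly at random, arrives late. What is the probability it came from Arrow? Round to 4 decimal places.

0.2935

By Bayes' rule, posterior ∝ prior × likelihood:
  Arrow: 0.18 × 0.46 = 0.0828
  NorthLine: 0.68 × 0.28 = 0.1904
  QuickShip: 0.05 × 0.164 = 0.0082
  FleetOne: 0.09 × 0.008 = 0.00072
Normalizing constant = 0.28212.
P(Arrow | evidence) = 0.0828 / 0.28212 ≈ 0.2935.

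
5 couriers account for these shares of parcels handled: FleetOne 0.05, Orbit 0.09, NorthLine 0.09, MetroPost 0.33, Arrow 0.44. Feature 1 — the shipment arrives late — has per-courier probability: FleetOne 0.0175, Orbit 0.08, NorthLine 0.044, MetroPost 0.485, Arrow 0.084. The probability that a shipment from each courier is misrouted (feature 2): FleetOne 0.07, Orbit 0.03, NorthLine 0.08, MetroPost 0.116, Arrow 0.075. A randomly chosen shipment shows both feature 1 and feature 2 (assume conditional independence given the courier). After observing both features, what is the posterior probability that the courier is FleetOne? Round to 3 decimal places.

0.003

Compute prior × likelihood for every hypothesis:
  FleetOne: 0.05 × 0.0175 × 0.07 = 0.00006125
  Orbit: 0.09 × 0.08 × 0.03 = 0.000216
  NorthLine: 0.09 × 0.044 × 0.08 = 0.0003168
  MetroPost: 0.33 × 0.485 × 0.116 = 0.0185658
  Arrow: 0.44 × 0.084 × 0.075 = 0.002772
Normalizing constant = 0.02193185.
P(FleetOne | evidence) = 0.00006125 / 0.02193185 ≈ 0.003.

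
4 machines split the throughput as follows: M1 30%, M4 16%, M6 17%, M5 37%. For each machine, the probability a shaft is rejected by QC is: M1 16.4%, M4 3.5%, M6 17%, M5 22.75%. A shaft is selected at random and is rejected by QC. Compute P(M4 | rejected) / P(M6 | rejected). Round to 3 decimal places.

Compute prior × likelihood for every hypothesis:
  M1: 0.3 × 0.164 = 0.0492
  M4: 0.16 × 0.035 = 0.0056
  M6: 0.17 × 0.17 = 0.0289
  M5: 0.37 × 0.2275 = 0.084175
Total = 0.167875.
The ratio is 0.0056 / 0.0289 (the normalizer cancels) = 0.194.

0.194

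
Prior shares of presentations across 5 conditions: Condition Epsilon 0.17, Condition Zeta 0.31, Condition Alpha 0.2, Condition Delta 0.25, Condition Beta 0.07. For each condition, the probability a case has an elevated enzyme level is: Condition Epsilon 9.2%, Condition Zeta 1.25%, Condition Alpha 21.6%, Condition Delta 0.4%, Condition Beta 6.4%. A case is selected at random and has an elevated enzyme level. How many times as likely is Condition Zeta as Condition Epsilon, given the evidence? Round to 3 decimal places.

0.248

Prior × likelihood for each hypothesis:
  Condition Epsilon: 0.17 × 0.092 = 0.01564
  Condition Zeta: 0.31 × 0.0125 = 0.003875
  Condition Alpha: 0.2 × 0.216 = 0.0432
  Condition Delta: 0.25 × 0.004 = 0.001
  Condition Beta: 0.07 × 0.064 = 0.00448
Normalizing constant = 0.068195.
The ratio is 0.003875 / 0.01564 (the normalizer cancels) = 0.248.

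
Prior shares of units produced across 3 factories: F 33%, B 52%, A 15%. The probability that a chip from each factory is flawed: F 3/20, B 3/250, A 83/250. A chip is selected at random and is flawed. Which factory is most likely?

A

Prior × likelihood for each hypothesis:
  F: 0.33 × 0.15 = 0.0495
  B: 0.52 × 0.012 = 0.00624
  A: 0.15 × 0.332 = 0.0498
Sum = 0.10554.
Largest term belongs to A, so A is most probable.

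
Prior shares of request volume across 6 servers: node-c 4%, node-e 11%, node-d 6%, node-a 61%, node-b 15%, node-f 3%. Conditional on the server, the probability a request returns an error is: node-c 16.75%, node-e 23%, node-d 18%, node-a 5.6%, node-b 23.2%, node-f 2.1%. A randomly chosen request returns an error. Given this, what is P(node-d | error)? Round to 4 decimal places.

0.0961

By Bayes' rule, posterior ∝ prior × likelihood:
  node-c: 0.04 × 0.1675 = 0.0067
  node-e: 0.11 × 0.23 = 0.0253
  node-d: 0.06 × 0.18 = 0.0108
  node-a: 0.61 × 0.056 = 0.03416
  node-b: 0.15 × 0.232 = 0.0348
  node-f: 0.03 × 0.021 = 0.00063
Total = 0.11239.
P(node-d | evidence) = 0.0108 / 0.11239 ≈ 0.0961.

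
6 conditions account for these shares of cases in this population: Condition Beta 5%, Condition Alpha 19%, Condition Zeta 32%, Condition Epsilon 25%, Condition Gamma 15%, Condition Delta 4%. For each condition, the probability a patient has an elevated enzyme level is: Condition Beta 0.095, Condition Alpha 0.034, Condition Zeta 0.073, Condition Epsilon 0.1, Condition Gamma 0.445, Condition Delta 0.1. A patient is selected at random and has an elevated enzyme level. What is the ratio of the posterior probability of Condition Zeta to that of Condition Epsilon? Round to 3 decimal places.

0.934

Compute prior × likelihood for every hypothesis:
  Condition Beta: 0.05 × 0.095 = 0.00475
  Condition Alpha: 0.19 × 0.034 = 0.00646
  Condition Zeta: 0.32 × 0.073 = 0.02336
  Condition Epsilon: 0.25 × 0.1 = 0.025
  Condition Gamma: 0.15 × 0.445 = 0.06675
  Condition Delta: 0.04 × 0.1 = 0.004
Total = 0.13032.
The ratio is 0.02336 / 0.025 (the normalizer cancels) = 0.934.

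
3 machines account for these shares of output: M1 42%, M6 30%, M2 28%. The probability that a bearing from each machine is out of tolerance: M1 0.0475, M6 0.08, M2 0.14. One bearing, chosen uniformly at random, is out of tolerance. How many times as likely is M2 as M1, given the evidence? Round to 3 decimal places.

1.965

Unnormalized posteriors (prior × likelihood):
  M1: 0.42 × 0.0475 = 0.01995
  M6: 0.3 × 0.08 = 0.024
  M2: 0.28 × 0.14 = 0.0392
Total = 0.08315.
The ratio is 0.0392 / 0.01995 (the normalizer cancels) = 1.965.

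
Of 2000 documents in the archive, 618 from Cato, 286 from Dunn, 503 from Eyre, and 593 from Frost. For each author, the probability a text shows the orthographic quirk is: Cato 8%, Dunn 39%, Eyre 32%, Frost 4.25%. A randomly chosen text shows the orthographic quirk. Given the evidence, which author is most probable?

Compute prior × likelihood for every hypothesis:
  Cato: 0.309 × 0.08 = 0.02472
  Dunn: 0.143 × 0.39 = 0.05577
  Eyre: 0.2515 × 0.32 = 0.08048
  Frost: 0.2965 × 0.0425 = 0.01260125
Total = 0.17357125.
Largest term belongs to Eyre, so Eyre is most probable.

Eyre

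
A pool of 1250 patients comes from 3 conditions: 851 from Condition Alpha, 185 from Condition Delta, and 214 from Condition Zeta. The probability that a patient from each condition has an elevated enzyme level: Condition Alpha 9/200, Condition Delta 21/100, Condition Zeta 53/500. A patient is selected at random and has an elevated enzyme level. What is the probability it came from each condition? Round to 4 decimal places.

Prior × likelihood for each hypothesis:
  Condition Alpha: 0.6808 × 0.045 = 0.030636
  Condition Delta: 0.148 × 0.21 = 0.03108
  Condition Zeta: 0.1712 × 0.106 = 0.0181472
Sum = 0.0798632.
P(Condition Alpha | elevated) = 0.030636/0.0798632 ≈ 0.3836
P(Condition Delta | elevated) = 0.03108/0.0798632 ≈ 0.3892
P(Condition Zeta | elevated) = 0.0181472/0.0798632 ≈ 0.2272

Condition Alpha 0.3836, Condition Delta 0.3892, Condition Zeta 0.2272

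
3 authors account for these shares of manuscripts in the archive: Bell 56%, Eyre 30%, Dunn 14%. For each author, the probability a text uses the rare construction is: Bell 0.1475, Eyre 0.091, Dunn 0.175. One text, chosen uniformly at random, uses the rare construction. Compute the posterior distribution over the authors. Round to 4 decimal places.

Compute prior × likelihood for every hypothesis:
  Bell: 0.56 × 0.1475 = 0.0826
  Eyre: 0.3 × 0.091 = 0.0273
  Dunn: 0.14 × 0.175 = 0.0245
Normalizing constant = 0.1344.
P(Bell | rare-form) = 0.0826/0.1344 ≈ 0.6146
P(Eyre | rare-form) = 0.0273/0.1344 ≈ 0.2031
P(Dunn | rare-form) = 0.0245/0.1344 ≈ 0.1823
(Check: 0.6146+0.2031+0.1823 = 1.0000.)

Bell 0.6146, Eyre 0.2031, Dunn 0.1823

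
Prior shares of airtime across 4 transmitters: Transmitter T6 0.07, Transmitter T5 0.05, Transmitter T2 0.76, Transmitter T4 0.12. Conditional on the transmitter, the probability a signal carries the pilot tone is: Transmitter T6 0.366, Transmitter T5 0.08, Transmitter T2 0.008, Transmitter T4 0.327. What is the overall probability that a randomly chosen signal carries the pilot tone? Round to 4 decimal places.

0.0749

Unnormalized posteriors (prior × likelihood):
  Transmitter T6: 0.07 × 0.366 = 0.02562
  Transmitter T5: 0.05 × 0.08 = 0.004
  Transmitter T2: 0.76 × 0.008 = 0.00608
  Transmitter T4: 0.12 × 0.327 = 0.03924
P(pilot) = 0.02562 + 0.004 + 0.00608 + 0.03924 = 0.07494 → 0.0749.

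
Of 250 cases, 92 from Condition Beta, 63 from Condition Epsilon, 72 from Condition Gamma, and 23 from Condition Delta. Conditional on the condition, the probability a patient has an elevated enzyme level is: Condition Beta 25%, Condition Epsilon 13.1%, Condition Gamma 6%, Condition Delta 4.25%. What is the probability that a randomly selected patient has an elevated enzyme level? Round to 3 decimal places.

Compute prior × likelihood for every hypothesis:
  Condition Beta: 0.368 × 0.25 = 0.092
  Condition Epsilon: 0.252 × 0.131 = 0.033012
  Condition Gamma: 0.288 × 0.06 = 0.01728
  Condition Delta: 0.092 × 0.0425 = 0.00391
P(elevated) = 0.092 + 0.033012 + 0.01728 + 0.00391 = 0.146202 → 0.146.

0.146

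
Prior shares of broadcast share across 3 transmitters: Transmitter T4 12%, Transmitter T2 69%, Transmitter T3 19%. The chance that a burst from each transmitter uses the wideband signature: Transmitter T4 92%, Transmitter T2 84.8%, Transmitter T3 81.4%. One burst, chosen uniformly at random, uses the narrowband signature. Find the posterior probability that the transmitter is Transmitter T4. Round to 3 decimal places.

0.064

Taking complements, P(narrowband | each) = Transmitter T4 0.08, Transmitter T2 0.152, Transmitter T3 0.186.
Compute prior × likelihood for every hypothesis:
  Transmitter T4: 0.12 × 0.08 = 0.0096
  Transmitter T2: 0.69 × 0.152 = 0.10488
  Transmitter T3: 0.19 × 0.186 = 0.03534
Sum = 0.14982.
P(Transmitter T4 | evidence) = 0.0096 / 0.14982 ≈ 0.064.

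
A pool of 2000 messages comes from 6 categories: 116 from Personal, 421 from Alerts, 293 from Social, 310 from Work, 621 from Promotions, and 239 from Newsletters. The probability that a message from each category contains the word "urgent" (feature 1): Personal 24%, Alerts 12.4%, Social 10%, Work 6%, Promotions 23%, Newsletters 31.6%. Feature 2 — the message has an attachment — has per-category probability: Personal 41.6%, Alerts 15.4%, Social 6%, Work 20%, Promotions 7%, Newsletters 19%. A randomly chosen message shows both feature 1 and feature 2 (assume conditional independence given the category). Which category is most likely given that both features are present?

Newsletters

By Bayes' rule, posterior ∝ prior × likelihood:
  Personal: 0.058 × 0.24 × 0.416 = 0.00579072
  Alerts: 0.2105 × 0.124 × 0.154 = 0.004019708
  Social: 0.1465 × 0.1 × 0.06 = 0.000879
  Work: 0.155 × 0.06 × 0.2 = 0.00186
  Promotions: 0.3105 × 0.23 × 0.07 = 0.00499905
  Newsletters: 0.1195 × 0.316 × 0.19 = 0.00717478
Total = 0.024723258.
Largest term belongs to Newsletters, so Newsletters is most probable.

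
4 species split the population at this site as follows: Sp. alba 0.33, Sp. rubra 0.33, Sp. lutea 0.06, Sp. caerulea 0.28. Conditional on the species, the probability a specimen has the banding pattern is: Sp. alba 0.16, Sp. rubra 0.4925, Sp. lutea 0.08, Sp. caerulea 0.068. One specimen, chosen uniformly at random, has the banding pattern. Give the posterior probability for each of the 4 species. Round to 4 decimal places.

Sp. alba 0.2208, Sp. rubra 0.6796, Sp. lutea 0.0201, Sp. caerulea 0.0796

Compute prior × likelihood for every hypothesis:
  Sp. alba: 0.33 × 0.16 = 0.0528
  Sp. rubra: 0.33 × 0.4925 = 0.162525
  Sp. lutea: 0.06 × 0.08 = 0.0048
  Sp. caerulea: 0.28 × 0.068 = 0.01904
Sum = 0.239165.
P(Sp. alba | banded) = 0.0528/0.239165 ≈ 0.2208
P(Sp. rubra | banded) = 0.162525/0.239165 ≈ 0.6796
P(Sp. lutea | banded) = 0.0048/0.239165 ≈ 0.0201
P(Sp. caerulea | banded) = 0.01904/0.239165 ≈ 0.0796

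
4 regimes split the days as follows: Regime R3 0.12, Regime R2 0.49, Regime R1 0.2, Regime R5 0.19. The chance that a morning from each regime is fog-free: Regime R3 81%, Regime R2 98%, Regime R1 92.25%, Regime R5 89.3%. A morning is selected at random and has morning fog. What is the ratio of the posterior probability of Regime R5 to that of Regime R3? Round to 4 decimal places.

0.8917

Taking complements, P(fog | each) = Regime R3 0.19, Regime R2 0.02, Regime R1 0.0775, Regime R5 0.107.
Prior × likelihood for each hypothesis:
  Regime R3: 0.12 × 0.19 = 0.0228
  Regime R2: 0.49 × 0.02 = 0.0098
  Regime R1: 0.2 × 0.0775 = 0.0155
  Regime R5: 0.19 × 0.107 = 0.02033
Total = 0.06843.
The ratio is 0.02033 / 0.0228 (the normalizer cancels) = 0.8917.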